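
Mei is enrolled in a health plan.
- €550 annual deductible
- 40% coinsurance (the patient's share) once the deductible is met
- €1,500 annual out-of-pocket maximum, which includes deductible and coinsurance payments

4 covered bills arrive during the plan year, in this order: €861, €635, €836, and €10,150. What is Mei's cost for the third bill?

€334.40

Claim 1 — €861: €550 finishes the deductible; €311 goes to coinsurance; coinsurance €311 × 40% = €124.40. Patient owes €674.40 (running OOP €674.40).
Claim 2 — €635: deductible already satisfied, so patient's share is 40% × €635 = €254. Patient pays €254; OOP now €928.40.
Claim 3 — €836: deductible met; 40% of €836 = €334.40. Patient owes €334.40 (running OOP €1,262.80).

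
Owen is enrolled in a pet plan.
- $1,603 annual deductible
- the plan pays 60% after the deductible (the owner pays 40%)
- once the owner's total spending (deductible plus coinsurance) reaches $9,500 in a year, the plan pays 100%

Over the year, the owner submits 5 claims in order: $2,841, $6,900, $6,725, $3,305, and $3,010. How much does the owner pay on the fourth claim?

$1,322

Claim 1 — $2,841: deductible takes $1,603, $1,238 remains; owner's 40% is $495.20. Owner pays $2,098.20; OOP now $2,098.20.
Claim 2 — $6,900: deductible met; 40% of $6,900 = $2,760. Cost to owner: $2,760. OOP to date $4,858.20.
Claim 3 — $6,725: deductible already satisfied, so owner's share is 40% × $6,725 = $2,690. Cost to owner: $2,690. OOP to date $7,548.20.
Claim 4 — $3,305: deductible met; 40% of $3,305 = $1,322. Owner owes $1,322 (running OOP $8,870.20).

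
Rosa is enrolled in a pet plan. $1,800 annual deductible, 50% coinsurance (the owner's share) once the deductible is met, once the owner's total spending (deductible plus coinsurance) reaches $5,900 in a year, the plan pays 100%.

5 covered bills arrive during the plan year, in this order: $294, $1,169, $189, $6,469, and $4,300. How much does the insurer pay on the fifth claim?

Claim 1 — $294: all of it applies to the deductible. Owner owes $294 (running OOP $294). Plan pays $294 − $294 = $0.
Claim 2 — $1,169: fully absorbed by the deductible. Cost to owner: $1,169. OOP to date $1,463. Plan pays $1,169 − $1,169 = $0.
Claim 3 — $189: entire amount goes to the deductible. Owner owes $189 (running OOP $1,652). Plan pays $189 − $189 = $0.
Claim 4 — $6,469: $148 finishes the deductible; $6,321 goes to coinsurance; coinsurance $6,321 × 50% = $3,160.50. Cost to owner: $3,308.50. OOP to date $4,960.50. Insurer: $6,469 − $3,308.50 = $3,160.50.
Claim 5 — $4,300: deductible met; 50% of $4,300 = $2,150. OOP would hit $7,110.50 > $5,900, so the cap limits the owner to $5,900 − $4,960.50 = $939.50. Plan pays $4,300 − $939.50 = $3,360.50.

$3,360.50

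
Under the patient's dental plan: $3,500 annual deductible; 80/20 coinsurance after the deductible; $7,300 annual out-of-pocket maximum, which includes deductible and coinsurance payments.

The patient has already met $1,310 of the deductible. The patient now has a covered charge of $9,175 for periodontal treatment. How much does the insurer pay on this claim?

Remaining deductible: $3,500 − $1,310 = $2,190.
That leaves $9,175 − $2,190 = $6,985 for coinsurance.
Patient's 20% share of $6,985 is $1,397.
So the patient owes $2,190 + $1,397 = $3,587 before any cap.
Cumulative spending $1,310 + $3,587 = $4,897 stays under the $7,300 maximum.
The insurer covers the remainder: $9,175 − $3,587 = $5,588.

$5,588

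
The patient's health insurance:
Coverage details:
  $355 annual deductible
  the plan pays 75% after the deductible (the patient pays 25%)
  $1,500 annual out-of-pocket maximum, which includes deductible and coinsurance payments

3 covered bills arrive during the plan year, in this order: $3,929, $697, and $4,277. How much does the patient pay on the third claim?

#1 ($3,929): deductible takes $355, $3,574 remains; patient's 25% is $893.50. Cost to patient: $1,248.50. OOP to date $1,248.50.
#2 ($697): deductible met; 25% of $697 = $174.25. Cost to patient: $174.25. OOP to date $1,422.75.
#3 ($4,277): deductible met; 25% of $4,277 = $1,069.25. OOP would hit $2,492 > $1,500, so the cap limits the patient to $1,500 − $1,422.75 = $77.25.

$77.25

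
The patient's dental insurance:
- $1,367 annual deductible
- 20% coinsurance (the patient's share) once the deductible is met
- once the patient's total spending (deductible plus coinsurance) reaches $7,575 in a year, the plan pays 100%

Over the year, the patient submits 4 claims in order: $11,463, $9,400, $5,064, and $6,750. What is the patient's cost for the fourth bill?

#1 ($11,463): $1,367 finishes the deductible; $10,096 goes to coinsurance; patient's 20% is $2,019.20. Cost to patient: $3,386.20. OOP to date $3,386.20.
#2 ($9,400): 20% coinsurance on $9,400 = $1,880. Cost to patient: $1,880. OOP to date $5,266.20.
#3 ($5,064): deductible already satisfied, so patient's share is 20% × $5,064 = $1,012.80. Cost to patient: $1,012.80. OOP to date $6,279.
#4 ($6,750): 20% coinsurance on $6,750 = $1,350. Adding that to $6,279 gives $7,629, past the $7,575 cap; patient pays only $7,575 − $6,279 = $1,296.

$1,296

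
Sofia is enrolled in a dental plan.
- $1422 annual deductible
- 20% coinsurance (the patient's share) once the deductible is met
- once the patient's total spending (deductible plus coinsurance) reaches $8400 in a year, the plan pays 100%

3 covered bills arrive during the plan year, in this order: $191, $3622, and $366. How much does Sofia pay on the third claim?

Claim 1 ($191): fully absorbed by the deductible. Cost to patient: $191. OOP to date $191.
Claim 2 ($3622): deductible takes $1231, $2391 remains; coinsurance $2391 × 20% = $478.20. Patient pays $1709.20; OOP now $1900.20.
Claim 3 ($366): 20% coinsurance on $366 = $73.20. Cost to patient: $73.20. OOP to date $1973.40.

$73.20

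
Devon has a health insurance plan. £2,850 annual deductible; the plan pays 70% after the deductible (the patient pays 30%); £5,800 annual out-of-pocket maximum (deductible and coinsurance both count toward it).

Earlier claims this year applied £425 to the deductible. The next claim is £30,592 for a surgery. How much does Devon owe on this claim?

Remaining deductible: £2,850 − £425 = £2,425.
The remaining £28,167 (= £30,592 − £2,425) moves to coinsurance.
Coinsurance: £28,167 × 30% = £8,450.10.
That puts the patient's cost at £2,425 + £8,450.10 = £10,875.10 before any cap.
Year-to-date out-of-pocket would reach £425 + £10,875.10 = £11,300.10, above the £5,800 maximum, so the patient pays only £5,800 − £425 = £5,375.

£5,375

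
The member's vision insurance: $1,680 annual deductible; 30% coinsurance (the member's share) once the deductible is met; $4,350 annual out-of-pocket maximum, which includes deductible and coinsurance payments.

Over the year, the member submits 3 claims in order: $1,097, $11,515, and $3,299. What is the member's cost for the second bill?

Bill 1, $1,097: fully absorbed by the deductible. Member pays $1,097; OOP now $1,097.
Bill 2, $11,515: deductible takes $583, $10,932 remains; coinsurance $10,932 × 30% = $3,279.60. Claim cost before the cap: $583 + $3,279.60 = $3,862.60. Adding that to $1,097 gives $4,959.60, past the $4,350 cap; member pays only $4,350 − $1,097 = $3,253.

$3,253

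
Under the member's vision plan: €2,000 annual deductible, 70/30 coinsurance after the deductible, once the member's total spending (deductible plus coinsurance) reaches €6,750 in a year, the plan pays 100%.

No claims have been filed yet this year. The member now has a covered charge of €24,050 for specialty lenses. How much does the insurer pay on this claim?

Nothing has been paid toward the €2,000 deductible, so the first €2,000 of this charge is applied there.
That leaves €24,050 − €2,000 = €22,050 for coinsurance.
30% of €22,050 = €6,615 falls to the member.
So the member owes €2,000 + €6,615 = €8,615 before any cap.
That would bring total out-of-pocket to €8,615, past the €6,750 cap. The member is capped at €6,750 − €0 = €6,750 on this claim.
The plan picks up €24,050 − €6,750 = €17,300.

€17,300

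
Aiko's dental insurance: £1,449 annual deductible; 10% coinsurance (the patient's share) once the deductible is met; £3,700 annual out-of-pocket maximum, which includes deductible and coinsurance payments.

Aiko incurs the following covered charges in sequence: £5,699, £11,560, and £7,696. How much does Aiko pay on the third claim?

Bill 1, £5,699: deductible takes £1,449, £4,250 remains; 10% of £4,250 = £425. Patient pays £1,874; OOP now £1,874.
Bill 2, £11,560: deductible already satisfied, so patient's share is 10% × £11,560 = £1,156. Patient owes £1,156 (running OOP £3,030).
Bill 3, £7,696: deductible already satisfied, so patient's share is 10% × £7,696 = £769.60. Adding that to £3,030 gives £3,799.60, past the £3,700 cap; patient pays only £3,700 − £3,030 = £670.

£670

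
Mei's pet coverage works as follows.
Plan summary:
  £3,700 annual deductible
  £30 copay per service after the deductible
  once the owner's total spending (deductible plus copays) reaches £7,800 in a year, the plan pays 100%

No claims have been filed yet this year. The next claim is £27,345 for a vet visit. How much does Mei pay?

Deductible not yet touched, so the first £3,700 of the bill goes to the deductible.
That leaves £27,345 − £3,700 = £23,645 for the copay.
Copay on this service: £30.
That puts the owner's cost at £3,700 + £30 = £3,730 before any cap.
Year-to-date out-of-pocket becomes £0 + £3,730 = £3,730, still under the £7,800 maximum, so no cap applies.

£3,730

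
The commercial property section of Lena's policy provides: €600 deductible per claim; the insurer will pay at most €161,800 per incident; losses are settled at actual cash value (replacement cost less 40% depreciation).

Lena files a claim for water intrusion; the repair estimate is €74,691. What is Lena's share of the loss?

Depreciate 40%: the covered value is €74,691 × 0.6 = €44,814.60.
Less the €600 deductible: €44,814.60 − €600 = €44,214.60.
€44,214.60 ≤ €161,800, so the limit doesn't bind; insurer pays €44,214.60.
Business's share is the uncovered remainder: €74,691 − €44,214.60 = €30,476.40.

€30,476.40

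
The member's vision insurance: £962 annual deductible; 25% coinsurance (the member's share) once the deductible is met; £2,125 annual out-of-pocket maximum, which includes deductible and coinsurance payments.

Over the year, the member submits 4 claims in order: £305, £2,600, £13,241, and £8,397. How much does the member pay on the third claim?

£677.25

Claim 1 (£305): all of it applies to the deductible. Member pays £305; OOP now £305.
Claim 2 (£2,600): deductible takes £657, £1,943 remains; 25% of £1,943 = £485.75. Cost to member: £1,142.75. OOP to date £1,447.75.
Claim 3 (£13,241): 25% coinsurance on £13,241 = £3,310.25. Adding that to £1,447.75 gives £4,758, past the £2,125 cap; member pays only £2,125 − £1,447.75 = £677.25.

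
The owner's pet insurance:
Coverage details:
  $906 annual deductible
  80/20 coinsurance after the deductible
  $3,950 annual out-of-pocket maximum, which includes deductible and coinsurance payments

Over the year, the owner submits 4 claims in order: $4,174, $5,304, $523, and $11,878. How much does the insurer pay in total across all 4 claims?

Bill 1, $4,174: $906 finishes the deductible; $3,268 goes to coinsurance; owner's 20% is $653.60. Owner owes $1,559.60 (running OOP $1,559.60). Plan pays $4,174 − $1,559.60 = $2,614.40.
Bill 2, $5,304: deductible met; 20% of $5,304 = $1,060.80. Owner owes $1,060.80 (running OOP $2,620.40). Plan pays $5,304 − $1,060.80 = $4,243.20.
Bill 3, $523: 20% coinsurance on $523 = $104.60. Owner owes $104.60 (running OOP $2,725). Insurer: $523 − $104.60 = $418.40.
Bill 4, $11,878: deductible already satisfied, so owner's share is 20% × $11,878 = $2,375.60. OOP would hit $5,100.60 > $3,950, so the cap limits the owner to $3,950 − $2,725 = $1,225. Insurer: $11,878 − $1,225 = $10,653.
Insurer total = bills − owner's total = $21,879 − $3,950 = $17,929.

$17,929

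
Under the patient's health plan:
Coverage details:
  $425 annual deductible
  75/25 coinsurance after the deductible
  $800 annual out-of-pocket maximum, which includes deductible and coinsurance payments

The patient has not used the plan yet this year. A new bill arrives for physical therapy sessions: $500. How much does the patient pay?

$443.75

Deductible not yet touched, so the first $425 of the bill goes to the deductible.
That leaves $500 − $425 = $75 for coinsurance.
Coinsurance: $75 × 25% = $18.75.
Patient responsibility before any cap: $425 + $18.75 = $443.75.
Year-to-date out-of-pocket becomes $0 + $443.75 = $443.75, still under the $800 maximum, so no cap applies.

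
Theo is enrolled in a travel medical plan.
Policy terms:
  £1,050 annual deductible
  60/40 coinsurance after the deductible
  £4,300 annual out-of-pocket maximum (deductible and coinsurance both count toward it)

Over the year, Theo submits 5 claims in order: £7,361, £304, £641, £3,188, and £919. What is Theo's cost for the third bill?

Bill 1, £7,361: £1,050 to deductible, leaving £6,311; traveler's 40% is £2,524.40. Traveler owes £3,574.40 (running OOP £3,574.40).
Bill 2, £304: deductible met; 40% of £304 = £121.60. Cost to traveler: £121.60. OOP to date £3,696.
Bill 3, £641: deductible already satisfied, so traveler's share is 40% × £641 = £256.40. Cost to traveler: £256.40. OOP to date £3,952.40.

£256.40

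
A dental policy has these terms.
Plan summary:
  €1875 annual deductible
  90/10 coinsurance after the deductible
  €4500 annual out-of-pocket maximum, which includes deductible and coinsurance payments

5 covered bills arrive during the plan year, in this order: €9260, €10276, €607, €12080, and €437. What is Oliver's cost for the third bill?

€60.70

Claim 1 (€9260): €1875 to deductible, leaving €7385; coinsurance €7385 × 10% = €738.50. Patient pays €2613.50; OOP now €2613.50.
Claim 2 (€10276): 10% coinsurance on €10276 = €1027.60. Cost to patient: €1027.60. OOP to date €3641.10.
Claim 3 (€607): deductible already satisfied, so patient's share is 10% × €607 = €60.70. Patient pays €60.70; OOP now €3701.80.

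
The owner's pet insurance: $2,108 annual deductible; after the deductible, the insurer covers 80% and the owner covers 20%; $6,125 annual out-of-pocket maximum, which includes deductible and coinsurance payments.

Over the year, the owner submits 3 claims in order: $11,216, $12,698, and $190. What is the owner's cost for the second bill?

$2,195.40

#1 ($11,216): deductible takes $2,108, $9,108 remains; 20% of $9,108 = $1,821.60. Owner pays $3,929.60; OOP now $3,929.60.
#2 ($12,698): 20% coinsurance on $12,698 = $2,539.60. Adding that to $3,929.60 gives $6,469.20, past the $6,125 cap; owner pays only $6,125 − $3,929.60 = $2,195.40.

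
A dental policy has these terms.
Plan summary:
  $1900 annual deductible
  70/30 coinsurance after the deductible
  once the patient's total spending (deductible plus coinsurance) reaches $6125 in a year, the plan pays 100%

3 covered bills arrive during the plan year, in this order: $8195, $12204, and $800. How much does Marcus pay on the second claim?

$2336.50

Claim 1 ($8195): $1900 finishes the deductible; $6295 goes to coinsurance; patient's 30% is $1888.50. Patient pays $3788.50; OOP now $3788.50.
Claim 2 ($12204): 30% coinsurance on $12204 = $3661.20. OOP would hit $7449.70 > $6125, so the cap limits the patient to $6125 − $3788.50 = $2336.50.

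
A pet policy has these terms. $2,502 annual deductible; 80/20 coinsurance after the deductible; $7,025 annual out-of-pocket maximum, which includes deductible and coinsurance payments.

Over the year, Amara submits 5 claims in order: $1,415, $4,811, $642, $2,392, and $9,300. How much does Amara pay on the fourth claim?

$478.40

#1 ($1,415): fully absorbed by the deductible. Owner pays $1,415; OOP now $1,415.
#2 ($4,811): deductible takes $1,087, $3,724 remains; owner's 20% is $744.80. Cost to owner: $1,831.80. OOP to date $3,246.80.
#3 ($642): deductible met; 20% of $642 = $128.40. Owner owes $128.40 (running OOP $3,375.20).
#4 ($2,392): 20% coinsurance on $2,392 = $478.40. Cost to owner: $478.40. OOP to date $3,853.60.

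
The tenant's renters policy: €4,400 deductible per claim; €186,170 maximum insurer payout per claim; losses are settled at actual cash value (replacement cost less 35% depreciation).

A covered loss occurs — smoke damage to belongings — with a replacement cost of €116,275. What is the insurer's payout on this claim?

€71,178.75

At 35% depreciation, ACV = €116,275 − €40,696.25 = €75,578.75.
Less the €4,400 deductible: €75,578.75 − €4,400 = €71,178.75.
€71,178.75 is within the €186,170 limit, so the insurer pays €71,178.75.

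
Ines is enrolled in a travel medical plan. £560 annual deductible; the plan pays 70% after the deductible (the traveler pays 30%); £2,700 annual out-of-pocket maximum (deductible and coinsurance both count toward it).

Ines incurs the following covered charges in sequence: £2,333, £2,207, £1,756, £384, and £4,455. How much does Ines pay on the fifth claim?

Claim 1 (£2,333): deductible takes £560, £1,773 remains; traveler's 30% is £531.90. Traveler pays £1,091.90; OOP now £1,091.90.
Claim 2 (£2,207): deductible already satisfied, so traveler's share is 30% × £2,207 = £662.10. Traveler owes £662.10 (running OOP £1,754).
Claim 3 (£1,756): deductible already satisfied, so traveler's share is 30% × £1,756 = £526.80. Cost to traveler: £526.80. OOP to date £2,280.80.
Claim 4 (£384): 30% coinsurance on £384 = £115.20. Cost to traveler: £115.20. OOP to date £2,396.
Claim 5 (£4,455): deductible met; 30% of £4,455 = £1,336.50. That would push OOP to £3,732.50, over the £2,700 cap, so traveler pays £2,700 − £2,396 = £304.

£304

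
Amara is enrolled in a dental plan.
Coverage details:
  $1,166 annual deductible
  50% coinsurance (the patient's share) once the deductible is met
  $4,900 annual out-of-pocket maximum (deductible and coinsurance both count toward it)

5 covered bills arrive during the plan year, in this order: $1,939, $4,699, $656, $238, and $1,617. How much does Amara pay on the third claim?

Claim 1 ($1,939): deductible takes $1,166, $773 remains; coinsurance $773 × 50% = $386.50. Cost to patient: $1,552.50. OOP to date $1,552.50.
Claim 2 ($4,699): deductible met; 50% of $4,699 = $2,349.50. Cost to patient: $2,349.50. OOP to date $3,902.
Claim 3 ($656): deductible already satisfied, so patient's share is 50% × $656 = $328. Cost to patient: $328. OOP to date $4,230.

$328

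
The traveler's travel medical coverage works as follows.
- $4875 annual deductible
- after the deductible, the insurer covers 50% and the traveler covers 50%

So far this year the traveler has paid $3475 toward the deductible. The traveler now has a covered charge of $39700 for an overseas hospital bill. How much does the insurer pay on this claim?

$19150

Remaining deductible: $4875 − $3475 = $1400.
After the $1400 deductible portion, $39700 − $1400 = $38300 is subject to coinsurance.
Coinsurance: $38300 × 50% = $19150.
That puts the traveler's cost at $1400 + $19150 = $20550.
The insurer covers the remainder: $39700 − $20550 = $19150.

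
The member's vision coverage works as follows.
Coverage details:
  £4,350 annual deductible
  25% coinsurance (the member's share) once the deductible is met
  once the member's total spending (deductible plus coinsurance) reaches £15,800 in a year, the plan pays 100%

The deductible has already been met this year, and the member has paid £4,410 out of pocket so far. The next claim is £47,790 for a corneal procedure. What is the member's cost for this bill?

£11,390

The deductible is already satisfied, so the full bill goes to coinsurance.
25% of £47,790 = £11,947.50 falls to the member.
That would bring total out-of-pocket to £16,357.50, past the £15,800 cap. The member is capped at £15,800 − £4,410 = £11,390 on this claim.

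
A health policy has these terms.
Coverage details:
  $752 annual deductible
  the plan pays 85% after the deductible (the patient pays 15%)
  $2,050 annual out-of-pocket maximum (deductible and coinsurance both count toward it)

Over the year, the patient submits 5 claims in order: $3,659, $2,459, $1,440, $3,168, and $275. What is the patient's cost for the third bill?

Claim 1 ($3,659): deductible takes $752, $2,907 remains; 15% of $2,907 = $436.05. Patient owes $1,188.05 (running OOP $1,188.05).
Claim 2 ($2,459): deductible already satisfied, so patient's share is 15% × $2,459 = $368.85. Patient pays $368.85; OOP now $1,556.90.
Claim 3 ($1,440): deductible already satisfied, so patient's share is 15% × $1,440 = $216. Cost to patient: $216. OOP to date $1,772.90.

$216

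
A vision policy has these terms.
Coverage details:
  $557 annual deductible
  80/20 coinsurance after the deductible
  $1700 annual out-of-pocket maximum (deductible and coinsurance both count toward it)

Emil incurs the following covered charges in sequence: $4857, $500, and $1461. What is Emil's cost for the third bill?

$183

Claim 1 — $4857: $557 to deductible, leaving $4300; coinsurance $4300 × 20% = $860. Member pays $1417; OOP now $1417.
Claim 2 — $500: deductible met; 20% of $500 = $100. Member owes $100 (running OOP $1517).
Claim 3 — $1461: deductible already satisfied, so member's share is 20% × $1461 = $292.20. Adding that to $1517 gives $1809.20, past the $1700 cap; member pays only $1700 − $1517 = $183.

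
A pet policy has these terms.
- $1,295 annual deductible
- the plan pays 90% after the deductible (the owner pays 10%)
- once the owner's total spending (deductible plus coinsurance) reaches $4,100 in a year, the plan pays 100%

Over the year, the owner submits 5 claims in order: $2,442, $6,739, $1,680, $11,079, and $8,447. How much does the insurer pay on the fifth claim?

#1 ($2,442): deductible takes $1,295, $1,147 remains; 10% of $1,147 = $114.70. Cost to owner: $1,409.70. OOP to date $1,409.70. Insurer: $2,442 − $1,409.70 = $1,032.30.
#2 ($6,739): 10% coinsurance on $6,739 = $673.90. Cost to owner: $673.90. OOP to date $2,083.60. Plan pays $6,739 − $673.90 = $6,065.10.
#3 ($1,680): 10% coinsurance on $1,680 = $168. Owner owes $168 (running OOP $2,251.60). Plan pays $1,680 − $168 = $1,512.
#4 ($11,079): deductible already satisfied, so owner's share is 10% × $11,079 = $1,107.90. Owner pays $1,107.90; OOP now $3,359.50. Plan pays $11,079 − $1,107.90 = $9,971.10.
#5 ($8,447): deductible already satisfied, so owner's share is 10% × $8,447 = $844.70. That would push OOP to $4,204.20, over the $4,100 cap, so owner pays $4,100 − $3,359.50 = $740.50. Insurer: $8,447 − $740.50 = $7,706.50.

$7,706.50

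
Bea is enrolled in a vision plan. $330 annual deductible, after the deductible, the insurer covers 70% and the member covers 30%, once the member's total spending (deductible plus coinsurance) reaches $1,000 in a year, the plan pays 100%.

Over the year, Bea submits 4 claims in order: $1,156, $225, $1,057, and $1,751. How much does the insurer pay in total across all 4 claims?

Claim 1 — $1,156: deductible takes $330, $826 remains; member's 30% is $247.80. Member owes $577.80 (running OOP $577.80). Insurer: $1,156 − $577.80 = $578.20.
Claim 2 — $225: deductible already satisfied, so member's share is 30% × $225 = $67.50. Cost to member: $67.50. OOP to date $645.30. Insurer: $225 − $67.50 = $157.50.
Claim 3 — $1,057: 30% coinsurance on $1,057 = $317.10. Member pays $317.10; OOP now $962.40. Insurer: $1,057 − $317.10 = $739.90.
Claim 4 — $1,751: deductible already satisfied, so member's share is 30% × $1,751 = $525.30. OOP would hit $1,487.70 > $1,000, so the cap limits the member to $1,000 − $962.40 = $37.60. Plan pays $1,751 − $37.60 = $1,713.40.
Insurer total: $578.20 + $157.50 + $739.90 + $1,713.40 = $3,189.

$3,189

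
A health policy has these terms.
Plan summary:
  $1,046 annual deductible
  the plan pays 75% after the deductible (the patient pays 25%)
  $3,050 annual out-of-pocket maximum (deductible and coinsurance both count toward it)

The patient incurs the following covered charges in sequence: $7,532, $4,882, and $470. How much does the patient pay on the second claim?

Claim 1 — $7,532: $1,046 to deductible, leaving $6,486; coinsurance $6,486 × 25% = $1,621.50. Patient pays $2,667.50; OOP now $2,667.50.
Claim 2 — $4,882: deductible already satisfied, so patient's share is 25% × $4,882 = $1,220.50. That would push OOP to $3,888, over the $3,050 cap, so patient pays $3,050 − $2,667.50 = $382.50.

$382.50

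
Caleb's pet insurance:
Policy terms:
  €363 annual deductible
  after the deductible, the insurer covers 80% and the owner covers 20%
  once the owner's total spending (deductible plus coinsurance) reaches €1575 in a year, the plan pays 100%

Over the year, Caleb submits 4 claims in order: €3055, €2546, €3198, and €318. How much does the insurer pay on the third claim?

€3033.60

Bill 1, €3055: €363 finishes the deductible; €2692 goes to coinsurance; owner's 20% is €538.40. Cost to owner: €901.40. OOP to date €901.40. Insurer: €3055 − €901.40 = €2153.60.
Bill 2, €2546: 20% coinsurance on €2546 = €509.20. Owner pays €509.20; OOP now €1410.60. Insurer: €2546 − €509.20 = €2036.80.
Bill 3, €3198: deductible already satisfied, so owner's share is 20% × €3198 = €639.60. Adding that to €1410.60 gives €2050.20, past the €1575 cap; owner pays only €1575 − €1410.60 = €164.40. Plan pays €3198 − €164.40 = €3033.60.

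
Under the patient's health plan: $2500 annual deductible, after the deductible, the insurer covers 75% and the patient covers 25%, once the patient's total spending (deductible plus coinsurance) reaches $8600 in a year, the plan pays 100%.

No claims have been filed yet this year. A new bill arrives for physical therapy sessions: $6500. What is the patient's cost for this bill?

$3500

The full $2500 deductible is still open; $2500 of this bill applies to it.
The remaining $4000 (= $6500 − $2500) moves to coinsurance.
Coinsurance: $4000 × 25% = $1000.
That puts the patient's cost at $2500 + $1000 = $3500 before any cap.
Year-to-date out-of-pocket becomes $0 + $3500 = $3500, still under the $8600 maximum, so no cap applies.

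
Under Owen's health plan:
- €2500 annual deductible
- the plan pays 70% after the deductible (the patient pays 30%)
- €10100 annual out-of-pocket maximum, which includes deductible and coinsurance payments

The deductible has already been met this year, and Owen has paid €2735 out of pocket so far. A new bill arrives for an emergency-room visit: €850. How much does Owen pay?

The deductible is already satisfied, so the full bill goes to coinsurance.
Coinsurance: €850 × 30% = €255.
Year-to-date out-of-pocket becomes €2735 + €255 = €2990, still under the €10100 maximum, so no cap applies.

€255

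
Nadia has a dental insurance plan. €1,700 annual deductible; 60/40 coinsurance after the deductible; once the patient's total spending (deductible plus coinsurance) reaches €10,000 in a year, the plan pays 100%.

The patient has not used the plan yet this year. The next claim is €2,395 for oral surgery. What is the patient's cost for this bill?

€1,978

Deductible not yet touched, so the first €1,700 of the bill goes to the deductible.
The remaining €695 (= €2,395 − €1,700) moves to coinsurance.
Patient's 40% share of €695 is €278.
Patient responsibility before any cap: €1,700 + €278 = €1,978.
Total out-of-pocket so far would be €0 + €1,978 = €1,978, below the €10,000 cap — no reduction.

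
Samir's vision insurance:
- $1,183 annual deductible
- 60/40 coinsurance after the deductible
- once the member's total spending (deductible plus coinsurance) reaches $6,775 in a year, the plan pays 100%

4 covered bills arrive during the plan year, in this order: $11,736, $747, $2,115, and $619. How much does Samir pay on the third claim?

$846

#1 ($11,736): $1,183 to deductible, leaving $10,553; member's 40% is $4,221.20. Member pays $5,404.20; OOP now $5,404.20.
#2 ($747): 40% coinsurance on $747 = $298.80. Member owes $298.80 (running OOP $5,703).
#3 ($2,115): 40% coinsurance on $2,115 = $846. Cost to member: $846. OOP to date $6,549.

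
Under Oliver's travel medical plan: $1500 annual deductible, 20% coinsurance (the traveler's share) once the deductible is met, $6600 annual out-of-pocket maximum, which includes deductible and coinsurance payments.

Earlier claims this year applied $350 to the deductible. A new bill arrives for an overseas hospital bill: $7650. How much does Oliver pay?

Remaining deductible: $1500 − $350 = $1150.
That leaves $7650 − $1150 = $6500 for coinsurance.
Coinsurance: $6500 × 20% = $1300.
Traveler responsibility before any cap: $1150 + $1300 = $2450.
Year-to-date out-of-pocket becomes $350 + $2450 = $2800, still under the $6600 maximum, so no cap applies.

$2450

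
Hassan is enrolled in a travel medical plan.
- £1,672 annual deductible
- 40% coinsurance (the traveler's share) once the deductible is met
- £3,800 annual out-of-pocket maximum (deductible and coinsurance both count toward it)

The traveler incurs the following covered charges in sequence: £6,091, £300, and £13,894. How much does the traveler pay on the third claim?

£240.40

Claim 1 (£6,091): £1,672 to deductible, leaving £4,419; traveler's 40% is £1,767.60. Cost to traveler: £3,439.60. OOP to date £3,439.60.
Claim 2 (£300): 40% coinsurance on £300 = £120. Traveler owes £120 (running OOP £3,559.60).
Claim 3 (£13,894): 40% coinsurance on £13,894 = £5,557.60. OOP would hit £9,117.20 > £3,800, so the cap limits the traveler to £3,800 − £3,559.60 = £240.40.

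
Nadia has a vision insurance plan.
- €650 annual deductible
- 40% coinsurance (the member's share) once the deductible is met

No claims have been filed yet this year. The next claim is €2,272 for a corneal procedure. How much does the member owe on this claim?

€1,298.80

The full €650 deductible is still open; €650 of this bill applies to it.
That leaves €2,272 − €650 = €1,622 for coinsurance.
Member's 40% share of €1,622 is €648.80.
So the member owes €650 + €648.80 = €1,298.80.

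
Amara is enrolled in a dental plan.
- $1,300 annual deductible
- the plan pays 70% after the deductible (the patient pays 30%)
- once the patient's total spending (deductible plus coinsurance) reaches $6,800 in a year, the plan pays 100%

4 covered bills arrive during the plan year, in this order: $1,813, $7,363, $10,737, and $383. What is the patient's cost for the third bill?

$3,137.20

#1 ($1,813): deductible takes $1,300, $513 remains; 30% of $513 = $153.90. Cost to patient: $1,453.90. OOP to date $1,453.90.
#2 ($7,363): 30% coinsurance on $7,363 = $2,208.90. Patient owes $2,208.90 (running OOP $3,662.80).
#3 ($10,737): deductible already satisfied, so patient's share is 30% × $10,737 = $3,221.10. That would push OOP to $6,883.90, over the $6,800 cap, so patient pays $6,800 − $3,662.80 = $3,137.20.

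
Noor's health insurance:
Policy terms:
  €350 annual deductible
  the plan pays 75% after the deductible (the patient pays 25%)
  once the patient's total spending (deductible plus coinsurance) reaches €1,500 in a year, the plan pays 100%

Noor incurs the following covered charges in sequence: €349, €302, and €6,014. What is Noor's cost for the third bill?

Claim 1 — €349: fully absorbed by the deductible. Patient pays €349; OOP now €349.
Claim 2 — €302: deductible takes €1, €301 remains; 25% of €301 = €75.25. Patient owes €76.25 (running OOP €425.25).
Claim 3 — €6,014: 25% coinsurance on €6,014 = €1,503.50. Adding that to €425.25 gives €1,928.75, past the €1,500 cap; patient pays only €1,500 − €425.25 = €1,074.75.

€1,074.75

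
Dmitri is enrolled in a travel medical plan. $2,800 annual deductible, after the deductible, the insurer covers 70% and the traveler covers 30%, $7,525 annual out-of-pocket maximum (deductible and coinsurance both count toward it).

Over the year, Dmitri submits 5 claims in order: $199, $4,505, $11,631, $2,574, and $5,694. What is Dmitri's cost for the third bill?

$3,489.30

Claim 1 — $199: fully absorbed by the deductible. Cost to traveler: $199. OOP to date $199.
Claim 2 — $4,505: $2,601 to deductible, leaving $1,904; coinsurance $1,904 × 30% = $571.20. Cost to traveler: $3,172.20. OOP to date $3,371.20.
Claim 3 — $11,631: deductible already satisfied, so traveler's share is 30% × $11,631 = $3,489.30. Cost to traveler: $3,489.30. OOP to date $6,860.50.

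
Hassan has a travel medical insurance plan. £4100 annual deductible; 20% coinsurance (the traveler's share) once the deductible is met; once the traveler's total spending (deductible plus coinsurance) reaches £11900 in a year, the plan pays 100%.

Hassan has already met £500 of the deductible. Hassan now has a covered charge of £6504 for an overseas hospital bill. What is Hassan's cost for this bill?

£4180.80

£500 of the £4100 deductible is already met, leaving £3600.
The remaining £2904 (= £6504 − £3600) moves to coinsurance.
Coinsurance: £2904 × 20% = £580.80.
So the traveler owes £3600 + £580.80 = £4180.80 before any cap.
Total out-of-pocket so far would be £500 + £4180.80 = £4680.80, below the £11900 cap — no reduction.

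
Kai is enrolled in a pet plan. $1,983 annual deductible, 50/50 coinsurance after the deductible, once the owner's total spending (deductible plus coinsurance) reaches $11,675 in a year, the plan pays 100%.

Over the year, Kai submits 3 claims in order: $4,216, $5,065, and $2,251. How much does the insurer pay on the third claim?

$1,125.50

Bill 1, $4,216: $1,983 finishes the deductible; $2,233 goes to coinsurance; coinsurance $2,233 × 50% = $1,116.50. Owner pays $3,099.50; OOP now $3,099.50. Insurer: $4,216 − $3,099.50 = $1,116.50.
Bill 2, $5,065: 50% coinsurance on $5,065 = $2,532.50. Owner pays $2,532.50; OOP now $5,632. Plan pays $5,065 − $2,532.50 = $2,532.50.
Bill 3, $2,251: deductible met; 50% of $2,251 = $1,125.50. Owner pays $1,125.50; OOP now $6,757.50. Plan pays $2,251 − $1,125.50 = $1,125.50.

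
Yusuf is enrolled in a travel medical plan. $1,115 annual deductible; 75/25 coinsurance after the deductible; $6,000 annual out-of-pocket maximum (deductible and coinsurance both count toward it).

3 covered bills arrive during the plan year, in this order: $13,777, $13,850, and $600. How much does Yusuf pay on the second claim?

$1,719.50

Claim 1 — $13,777: $1,115 finishes the deductible; $12,662 goes to coinsurance; traveler's 25% is $3,165.50. Traveler owes $4,280.50 (running OOP $4,280.50).
Claim 2 — $13,850: 25% coinsurance on $13,850 = $3,462.50. That would push OOP to $7,743, over the $6,000 cap, so traveler pays $6,000 − $4,280.50 = $1,719.50.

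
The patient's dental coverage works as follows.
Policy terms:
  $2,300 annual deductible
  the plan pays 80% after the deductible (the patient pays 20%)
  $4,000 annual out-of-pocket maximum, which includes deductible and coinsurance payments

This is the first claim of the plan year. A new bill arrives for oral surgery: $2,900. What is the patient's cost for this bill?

The full $2,300 deductible is still open; $2,300 of this bill applies to it.
The remaining $600 (= $2,900 − $2,300) moves to coinsurance.
Patient's 20% share of $600 is $120.
Patient responsibility before any cap: $2,300 + $120 = $2,420.
Year-to-date out-of-pocket becomes $0 + $2,420 = $2,420, still under the $4,000 maximum, so no cap applies.

$2,420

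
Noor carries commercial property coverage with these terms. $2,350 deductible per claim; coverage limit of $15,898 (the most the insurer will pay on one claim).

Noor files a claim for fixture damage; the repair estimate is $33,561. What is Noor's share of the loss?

After the deductible, $33,561 − $2,350 = $31,211 remains.
$31,211 exceeds the $15,898 limit, so the insurer pays the limit: $15,898.
Out of pocket: $33,561 − $15,898 = $17,663.

$17,663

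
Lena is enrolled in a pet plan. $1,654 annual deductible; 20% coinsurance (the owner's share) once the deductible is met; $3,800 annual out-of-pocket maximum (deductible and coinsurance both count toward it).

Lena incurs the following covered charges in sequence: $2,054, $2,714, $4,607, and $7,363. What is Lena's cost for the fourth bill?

$601.80

Claim 1 ($2,054): deductible takes $1,654, $400 remains; owner's 20% is $80. Owner owes $1,734 (running OOP $1,734).
Claim 2 ($2,714): deductible met; 20% of $2,714 = $542.80. Owner pays $542.80; OOP now $2,276.80.
Claim 3 ($4,607): 20% coinsurance on $4,607 = $921.40. Owner pays $921.40; OOP now $3,198.20.
Claim 4 ($7,363): deductible already satisfied, so owner's share is 20% × $7,363 = $1,472.60. OOP would hit $4,670.80 > $3,800, so the cap limits the owner to $3,800 − $3,198.20 = $601.80.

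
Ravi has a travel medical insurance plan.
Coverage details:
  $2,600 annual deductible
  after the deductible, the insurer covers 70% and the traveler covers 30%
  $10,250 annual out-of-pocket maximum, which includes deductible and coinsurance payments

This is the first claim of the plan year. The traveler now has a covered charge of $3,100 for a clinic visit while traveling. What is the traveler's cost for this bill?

The full $2,600 deductible is still open; $2,600 of this bill applies to it.
The remaining $500 (= $3,100 − $2,600) moves to coinsurance.
Coinsurance: $500 × 30% = $150.
So the traveler owes $2,600 + $150 = $2,750 before any cap.
Total out-of-pocket so far would be $0 + $2,750 = $2,750, below the $10,250 cap — no reduction.

$2,750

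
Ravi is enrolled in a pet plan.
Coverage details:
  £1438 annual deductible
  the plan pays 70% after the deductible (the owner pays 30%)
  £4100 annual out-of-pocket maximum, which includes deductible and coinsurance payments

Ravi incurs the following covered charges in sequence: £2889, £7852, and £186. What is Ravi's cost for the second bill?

£2226.70

Claim 1 (£2889): deductible takes £1438, £1451 remains; 30% of £1451 = £435.30. Owner owes £1873.30 (running OOP £1873.30).
Claim 2 (£7852): deductible met; 30% of £7852 = £2355.60. That would push OOP to £4228.90, over the £4100 cap, so owner pays £4100 − £1873.30 = £2226.70.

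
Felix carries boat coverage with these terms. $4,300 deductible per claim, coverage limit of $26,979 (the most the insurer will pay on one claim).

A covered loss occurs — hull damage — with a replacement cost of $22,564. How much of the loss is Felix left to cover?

$4,300

Subtract the deductible: $22,564 − $4,300 = $18,264.
$18,264 is within the $26,979 limit, so the insurer pays $18,264.
The owner bears the rest of the original loss: $22,564 − $18,264 = $4,300.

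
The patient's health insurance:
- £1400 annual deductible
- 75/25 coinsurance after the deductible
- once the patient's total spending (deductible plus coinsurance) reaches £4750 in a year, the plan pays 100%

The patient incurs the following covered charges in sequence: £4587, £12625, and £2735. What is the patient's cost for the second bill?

Claim 1 — £4587: £1400 to deductible, leaving £3187; 25% of £3187 = £796.75. Patient pays £2196.75; OOP now £2196.75.
Claim 2 — £12625: deductible already satisfied, so patient's share is 25% × £12625 = £3156.25. Adding that to £2196.75 gives £5353, past the £4750 cap; patient pays only £4750 − £2196.75 = £2553.25.

£2553.25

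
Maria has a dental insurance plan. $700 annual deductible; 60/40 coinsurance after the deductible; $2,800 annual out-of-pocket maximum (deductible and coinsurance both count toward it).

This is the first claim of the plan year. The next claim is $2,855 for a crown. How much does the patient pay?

Nothing has been paid toward the $700 deductible, so the first $700 of this charge is applied there.
After the $700 deductible portion, $2,855 − $700 = $2,155 is subject to coinsurance.
Patient's 40% share of $2,155 is $862.
That puts the patient's cost at $700 + $862 = $1,562 before any cap.
Cumulative spending $0 + $1,562 = $1,562 stays under the $2,800 maximum.

$1,562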